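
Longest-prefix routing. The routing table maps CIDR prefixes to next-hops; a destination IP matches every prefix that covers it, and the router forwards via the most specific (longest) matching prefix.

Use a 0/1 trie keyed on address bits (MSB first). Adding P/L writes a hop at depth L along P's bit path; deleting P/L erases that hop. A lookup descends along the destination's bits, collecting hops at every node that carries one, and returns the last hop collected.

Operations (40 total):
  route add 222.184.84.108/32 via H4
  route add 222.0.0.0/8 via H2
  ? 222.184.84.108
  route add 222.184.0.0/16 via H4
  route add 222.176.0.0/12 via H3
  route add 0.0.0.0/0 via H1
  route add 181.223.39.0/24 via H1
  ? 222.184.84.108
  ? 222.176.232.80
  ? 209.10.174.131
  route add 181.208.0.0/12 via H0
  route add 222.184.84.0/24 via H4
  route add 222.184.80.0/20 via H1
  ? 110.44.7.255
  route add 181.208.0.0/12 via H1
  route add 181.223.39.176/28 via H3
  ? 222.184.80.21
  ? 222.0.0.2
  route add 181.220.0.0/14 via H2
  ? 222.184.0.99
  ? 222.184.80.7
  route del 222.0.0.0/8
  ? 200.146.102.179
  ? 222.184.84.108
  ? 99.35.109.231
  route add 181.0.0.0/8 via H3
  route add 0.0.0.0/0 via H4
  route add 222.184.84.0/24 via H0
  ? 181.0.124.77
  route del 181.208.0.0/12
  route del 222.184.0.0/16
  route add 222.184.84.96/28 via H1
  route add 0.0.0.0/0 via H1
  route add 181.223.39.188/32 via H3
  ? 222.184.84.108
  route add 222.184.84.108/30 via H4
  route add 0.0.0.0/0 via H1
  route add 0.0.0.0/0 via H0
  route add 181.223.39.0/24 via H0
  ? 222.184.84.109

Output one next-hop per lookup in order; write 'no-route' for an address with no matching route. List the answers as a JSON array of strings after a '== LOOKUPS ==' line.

Apply in order:
  add 222.184.84.108/32 -> H4 at depth 32
  add 222.0.0.0/8 -> H2 at depth 8
  Q 222.184.84.108: descend 11011110101110000101010001101100 ; hops seen [H2,H4] ; pick H4
  add 222.184.0.0/16 -> H4 at depth 16
  add 222.176.0.0/12 -> H3 at depth 12
  add 0.0.0.0/0 -> H1 at depth 0
  add 181.223.39.0/24 -> H1 at depth 24
  Q 222.184.84.108: descend 11011110101110000101010001101100 ; hops seen [H1,H2,H3,H4,H4] ; pick H4
  Q 222.176.232.80: descend 110111101011 ; hops seen [H1,H2,H3] ; pick H3
  Q 209.10.174.131: descend 1101 ; hops seen [H1] ; pick H1
  add 181.208.0.0/12 -> H0 at depth 12
  add 222.184.84.0/24 -> H4 at depth 24
  add 222.184.80.0/20 -> H1 at depth 20
  Q 110.44.7.255: descend ε ; hops seen [H1] ; pick H1
  add 181.208.0.0/12 -> H1 at depth 12
  add 181.223.39.176/28 -> H3 at depth 28
  Q 222.184.80.21: descend 110111101011100001010 ; hops seen [H1,H2,H3,H4,H1] ; pick H1
  Q 222.0.0.2: descend 11011110 ; hops seen [H1,H2] ; pick H2
  add 181.220.0.0/14 -> H2 at depth 14
  Q 222.184.0.99: descend 11011110101110000 ; hops seen [H1,H2,H3,H4] ; pick H4
  Q 222.184.80.7: descend 110111101011100001010 ; hops seen [H1,H2,H3,H4,H1] ; pick H1
  del 222.0.0.0/8 (clear depth 8)
  Q 200.146.102.179: descend 110 ; hops seen [H1] ; pick H1
  Q 222.184.84.108: descend 11011110101110000101010001101100 ; hops seen [H1,H3,H4,H1,H4,H4] ; pick H4
  Q 99.35.109.231: descend ε ; hops seen [H1] ; pick H1
  add 181.0.0.0/8 -> H3 at depth 8
  add 0.0.0.0/0 -> H4 at depth 0
  add 222.184.84.0/24 -> H0 at depth 24
  Q 181.0.124.77: descend 10110101 ; hops seen [H4,H3] ; pick H3
  del 181.208.0.0/12 (clear depth 12)
  del 222.184.0.0/16 (clear depth 16)
  add 222.184.84.96/28 -> H1 at depth 28
  add 0.0.0.0/0 -> H1 at depth 0
  add 181.223.39.188/32 -> H3 at depth 32
  Q 222.184.84.108: descend 11011110101110000101010001101100 ; hops seen [H1,H3,H1,H0,H1,H4] ; pick H4
  add 222.184.84.108/30 -> H4 at depth 30
  add 0.0.0.0/0 -> H1 at depth 0
  add 0.0.0.0/0 -> H0 at depth 0
  add 181.223.39.0/24 -> H0 at depth 24
  Q 222.184.84.109: descend 1101111010111000010101000110110 ; hops seen [H0,H3,H1,H0,H1,H4] ; pick H4

== LOOKUPS ==
["H4","H4","H3","H1","H1","H1","H2","H4","H1","H1","H4","H1","H3","H4","H4"]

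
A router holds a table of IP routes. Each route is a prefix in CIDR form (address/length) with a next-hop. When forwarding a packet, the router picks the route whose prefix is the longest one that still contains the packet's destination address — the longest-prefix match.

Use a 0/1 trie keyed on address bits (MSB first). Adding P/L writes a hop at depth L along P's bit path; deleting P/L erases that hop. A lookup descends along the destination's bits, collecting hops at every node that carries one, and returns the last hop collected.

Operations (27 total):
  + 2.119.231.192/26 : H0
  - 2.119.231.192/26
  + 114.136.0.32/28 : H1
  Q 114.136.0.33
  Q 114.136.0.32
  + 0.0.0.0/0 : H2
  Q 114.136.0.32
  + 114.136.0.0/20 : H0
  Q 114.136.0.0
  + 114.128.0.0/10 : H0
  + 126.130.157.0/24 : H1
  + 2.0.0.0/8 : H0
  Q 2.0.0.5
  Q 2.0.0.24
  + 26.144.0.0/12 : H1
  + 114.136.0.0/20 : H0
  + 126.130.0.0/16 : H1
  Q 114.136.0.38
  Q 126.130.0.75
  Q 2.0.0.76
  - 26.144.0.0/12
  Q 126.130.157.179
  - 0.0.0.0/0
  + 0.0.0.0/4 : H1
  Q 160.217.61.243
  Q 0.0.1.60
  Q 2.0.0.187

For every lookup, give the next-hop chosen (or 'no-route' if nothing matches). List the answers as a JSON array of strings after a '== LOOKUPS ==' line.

Trace:
  add 2.119.231.192/26 -> H0 at depth 26
  - 2.119.231.192/26 clear@26
  add 114.136.0.32/28 -> H1 at depth 28
  Q 114.136.0.33: descend 0111001010001000000000000010 ; hops seen [H1] ; pick H1
  Q 114.136.0.32: descend 0111001010001000000000000010 ; hops seen [H1] ; pick H1
  add 0.0.0.0/0 -> H2 at depth 0
  Q 114.136.0.32: descend 0111001010001000000000000010 ; hops seen [H2,H1] ; pick H1
  add 114.136.0.0/20 -> H0 at depth 20
  Q 114.136.0.0: descend 01110010100010000000000000 ; hops seen [H2,H0] ; pick H0
  add 114.128.0.0/10 -> H0 at depth 10
  add 126.130.157.0/24 -> H1 at depth 24
  add 2.0.0.0/8 -> H0 at depth 8
  Q 2.0.0.5: descend 000000100 ; hops seen [H2,H0] ; pick H0
  Q 2.0.0.24: descend 000000100 ; hops seen [H2,H0] ; pick H0
  add 26.144.0.0/12 -> H1 at depth 12
  add 114.136.0.0/20 -> H0 at depth 20
  add 126.130.0.0/16 -> H1 at depth 16
  Q 114.136.0.38: descend 0111001010001000000000000010 ; hops seen [H2,H0,H0,H1] ; pick H1
  Q 126.130.0.75: descend 0111111010000010 ; hops seen [H2,H1] ; pick H1
  Q 2.0.0.76: descend 000000100 ; hops seen [H2,H0] ; pick H0
  - 26.144.0.0/12 clear@12
  Q 126.130.157.179: descend 011111101000001010011101 ; hops seen [H2,H1,H1] ; pick H1
  - 0.0.0.0/0 clear@0
  add 0.0.0.0/4 -> H1 at depth 4
  Q 160.217.61.243: descend ε ; hops seen [∅] ; pick no-route
  Q 0.0.1.60: descend 000000 ; hops seen [H1] ; pick H1
  Q 2.0.0.187: descend 000000100 ; hops seen [H1,H0] ; pick H0

== LOOKUPS ==
["H1","H1","H1","H0","H0","H0","H1","H1","H0","H1","no-route","H1","H0"]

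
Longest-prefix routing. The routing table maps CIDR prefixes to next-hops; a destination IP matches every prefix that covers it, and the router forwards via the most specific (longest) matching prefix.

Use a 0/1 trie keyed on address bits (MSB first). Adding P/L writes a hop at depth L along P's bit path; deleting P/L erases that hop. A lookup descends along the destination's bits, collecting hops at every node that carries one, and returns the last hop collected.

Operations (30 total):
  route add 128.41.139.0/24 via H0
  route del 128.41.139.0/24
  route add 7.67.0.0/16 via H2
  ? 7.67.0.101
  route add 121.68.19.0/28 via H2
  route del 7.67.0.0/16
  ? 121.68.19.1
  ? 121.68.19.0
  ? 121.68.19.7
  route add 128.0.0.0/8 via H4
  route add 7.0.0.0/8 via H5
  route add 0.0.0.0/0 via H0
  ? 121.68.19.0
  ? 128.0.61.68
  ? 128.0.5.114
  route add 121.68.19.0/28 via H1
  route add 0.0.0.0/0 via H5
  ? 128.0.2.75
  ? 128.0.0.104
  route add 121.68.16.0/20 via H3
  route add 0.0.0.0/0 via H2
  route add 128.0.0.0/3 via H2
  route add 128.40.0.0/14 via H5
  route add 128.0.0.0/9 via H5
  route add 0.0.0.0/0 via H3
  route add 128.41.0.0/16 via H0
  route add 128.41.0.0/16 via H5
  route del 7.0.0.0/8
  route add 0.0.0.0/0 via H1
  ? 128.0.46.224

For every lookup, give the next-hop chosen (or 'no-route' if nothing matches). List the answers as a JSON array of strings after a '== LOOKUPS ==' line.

Process each operation:
  add 128.41.139.0/24 -> H0 at depth 24
  - 128.41.139.0/24 clear@24
  add 7.67.0.0/16 -> H2 at depth 16
  Q 7.67.0.101: descend 0000011101000011 ; hops seen [H2] ; pick H2
  add 121.68.19.0/28 -> H2 at depth 28
  - 7.67.0.0/16 clear@16
  Q 121.68.19.1: descend 0111100101000100000100110000 ; hops seen [H2] ; pick H2
  Q 121.68.19.0: descend 0111100101000100000100110000 ; hops seen [H2] ; pick H2
  Q 121.68.19.7: descend 0111100101000100000100110000 ; hops seen [H2] ; pick H2
  add 128.0.0.0/8 -> H4 at depth 8
  add 7.0.0.0/8 -> H5 at depth 8
  add 0.0.0.0/0 -> H0 at depth 0
  Q 121.68.19.0: descend 0111100101000100000100110000 ; hops seen [H0,H2] ; pick H2
  Q 128.0.61.68: descend 1000000000 ; hops seen [H0,H4] ; pick H4
  Q 128.0.5.114: descend 1000000000 ; hops seen [H0,H4] ; pick H4
  add 121.68.19.0/28 -> H1 at depth 28
  add 0.0.0.0/0 -> H5 at depth 0
  Q 128.0.2.75: descend 1000000000 ; hops seen [H5,H4] ; pick H4
  Q 128.0.0.104: descend 1000000000 ; hops seen [H5,H4] ; pick H4
  add 121.68.16.0/20 -> H3 at depth 20
  add 0.0.0.0/0 -> H2 at depth 0
  add 128.0.0.0/3 -> H2 at depth 3
  add 128.40.0.0/14 -> H5 at depth 14
  add 128.0.0.0/9 -> H5 at depth 9
  add 0.0.0.0/0 -> H3 at depth 0
  add 128.41.0.0/16 -> H0 at depth 16
  add 128.41.0.0/16 -> H5 at depth 16
  - 7.0.0.0/8 clear@8
  add 0.0.0.0/0 -> H1 at depth 0
  Q 128.0.46.224: descend 1000000000 ; hops seen [H1,H2,H4,H5] ; pick H5

== LOOKUPS ==
["H2","H2","H2","H2","H2","H4","H4","H4","H4","H5"]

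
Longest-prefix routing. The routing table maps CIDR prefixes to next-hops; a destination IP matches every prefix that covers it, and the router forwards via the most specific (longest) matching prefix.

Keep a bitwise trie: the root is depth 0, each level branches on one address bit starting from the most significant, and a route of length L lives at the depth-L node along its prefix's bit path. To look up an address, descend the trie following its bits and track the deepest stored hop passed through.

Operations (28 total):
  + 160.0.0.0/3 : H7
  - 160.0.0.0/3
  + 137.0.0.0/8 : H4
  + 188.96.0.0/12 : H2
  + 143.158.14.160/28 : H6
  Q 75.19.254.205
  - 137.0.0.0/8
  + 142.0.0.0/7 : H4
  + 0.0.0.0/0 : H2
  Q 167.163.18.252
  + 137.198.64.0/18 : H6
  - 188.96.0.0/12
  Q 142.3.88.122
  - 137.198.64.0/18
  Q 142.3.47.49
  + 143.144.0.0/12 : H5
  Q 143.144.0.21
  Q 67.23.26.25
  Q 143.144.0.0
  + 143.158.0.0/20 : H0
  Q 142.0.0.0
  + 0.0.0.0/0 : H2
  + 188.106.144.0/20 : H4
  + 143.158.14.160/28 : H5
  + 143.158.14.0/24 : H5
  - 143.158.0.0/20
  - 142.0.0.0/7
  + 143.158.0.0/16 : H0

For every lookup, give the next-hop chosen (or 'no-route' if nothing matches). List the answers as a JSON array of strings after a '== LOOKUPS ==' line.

Apply in order:
  add 160.0.0.0/3 -> H7 at depth 3
  del 160.0.0.0/3 (clear depth 3)
  add 137.0.0.0/8 -> H4 at depth 8
  add 188.96.0.0/12 -> H2 at depth 12
  add 143.158.14.160/28 -> H6 at depth 28
  lookup 75.19.254.205: bits ε walk d0:- -> no-route
  del 137.0.0.0/8 (clear depth 8)
  add 142.0.0.0/7 -> H4 at depth 7
  add 0.0.0.0/0 -> H2 at depth 0
  lookup 167.163.18.252: bits 101 walk d0:H2→d1:-→d2:-→d3:- -> H2
  add 137.198.64.0/18 -> H6 at depth 18
  del 188.96.0.0/12 (clear depth 12)
  lookup 142.3.88.122: bits 1000111 walk d0:H2→d1:-→d2:-→d3:-→d4:-→d5:-→d6:-→d7:H4 -> H4
  del 137.198.64.0/18 (clear depth 18)
  lookup 142.3.47.49: bits 1000111 walk d0:H2→d1:-→d2:-→d3:-→d4:-→d5:-→d6:-→d7:H4 -> H4
  add 143.144.0.0/12 -> H5 at depth 12
  lookup 143.144.0.21: bits 100011111001 walk d0:H2→d1:-→d2:-→d3:-→d4:-→d5:-→d6:-→d7:H4→d8:-→d9:-→d10:-→d11:-→d12:H5 -> H5
  lookup 67.23.26.25: bits ε walk d0:H2 -> H2
  lookup 143.144.0.0: bits 100011111001 walk d0:H2→d1:-→d2:-→d3:-→d4:-→d5:-→d6:-→d7:H4→d8:-→d9:-→d10:-→d11:-→d12:H5 -> H5
  add 143.158.0.0/20 -> H0 at depth 20
  lookup 142.0.0.0: bits 1000111 walk d0:H2→d1:-→d2:-→d3:-→d4:-→d5:-→d6:-→d7:H4 -> H4
  add 0.0.0.0/0 -> H2 at depth 0
  add 188.106.144.0/20 -> H4 at depth 20
  add 143.158.14.160/28 -> H5 at depth 28
  add 143.158.14.0/24 -> H5 at depth 24
  del 143.158.0.0/20 (clear depth 20)
  del 142.0.0.0/7 (clear depth 7)
  add 143.158.0.0/16 -> H0 at depth 16

== LOOKUPS ==
["no-route","H2","H4","H4","H5","H2","H5","H4"]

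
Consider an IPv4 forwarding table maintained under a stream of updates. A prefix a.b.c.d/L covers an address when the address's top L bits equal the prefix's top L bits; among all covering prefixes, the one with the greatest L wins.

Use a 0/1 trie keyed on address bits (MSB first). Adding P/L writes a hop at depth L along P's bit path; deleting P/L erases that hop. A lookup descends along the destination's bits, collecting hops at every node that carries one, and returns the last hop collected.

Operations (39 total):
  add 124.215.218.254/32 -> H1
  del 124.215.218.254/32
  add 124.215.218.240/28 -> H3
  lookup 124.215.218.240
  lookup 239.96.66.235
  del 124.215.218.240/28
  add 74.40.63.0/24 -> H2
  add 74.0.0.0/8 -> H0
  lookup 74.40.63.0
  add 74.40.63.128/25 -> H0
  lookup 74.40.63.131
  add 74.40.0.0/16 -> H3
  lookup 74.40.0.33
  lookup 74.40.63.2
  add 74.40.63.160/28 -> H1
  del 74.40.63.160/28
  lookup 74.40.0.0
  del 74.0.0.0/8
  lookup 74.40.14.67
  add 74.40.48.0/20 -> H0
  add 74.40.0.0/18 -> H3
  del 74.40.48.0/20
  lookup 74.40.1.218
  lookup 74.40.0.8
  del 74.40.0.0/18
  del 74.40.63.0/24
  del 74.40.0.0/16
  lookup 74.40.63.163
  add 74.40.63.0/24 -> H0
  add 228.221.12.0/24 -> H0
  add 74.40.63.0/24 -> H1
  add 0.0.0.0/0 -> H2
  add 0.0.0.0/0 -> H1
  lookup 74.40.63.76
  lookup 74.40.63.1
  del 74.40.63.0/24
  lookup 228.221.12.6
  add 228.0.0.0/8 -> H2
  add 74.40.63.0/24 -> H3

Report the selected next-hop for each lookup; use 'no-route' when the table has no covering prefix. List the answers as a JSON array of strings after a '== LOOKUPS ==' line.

Process each operation:
  add 124.215.218.254/32 -> H1 at depth 32
  - 124.215.218.254/32 clear@32
  add 124.215.218.240/28 -> H3 at depth 28
  ? 124.215.218.240  path d0:-→d1:-→d2:-→d3:-→d4:-→d5:-→d6:-→d7:-→d8:-→d9:-→d10:-→d11:-→d12:-→d13:-→d14:-→d15:-→d16:-→d17:-→d18:-→d19:-→d20:-→d21:-→d22:-→d23:-→d24:-→d25:-→d26:-→d27:-→d28:H3  best=H3
  ? 239.96.66.235  path d0:-  best=no-route
  - 124.215.218.240/28 clear@28
  add 74.40.63.0/24 -> H2 at depth 24
  add 74.0.0.0/8 -> H0 at depth 8
  ? 74.40.63.0  path d0:-→d1:-→d2:-→d3:-→d4:-→d5:-→d6:-→d7:-→d8:H0→d9:-→d10:-→d11:-→d12:-→d13:-→d14:-→d15:-→d16:-→d17:-→d18:-→d19:-→d20:-→d21:-→d22:-→d23:-→d24:H2  best=H2
  add 74.40.63.128/25 -> H0 at depth 25
  ? 74.40.63.131  path d0:-→d1:-→d2:-→d3:-→d4:-→d5:-→d6:-→d7:-→d8:H0→d9:-→d10:-→d11:-→d12:-→d13:-→d14:-→d15:-→d16:-→d17:-→d18:-→d19:-→d20:-→d21:-→d22:-→d23:-→d24:H2→d25:H0  best=H0
  add 74.40.0.0/16 -> H3 at depth 16
  ? 74.40.0.33  path d0:-→d1:-→d2:-→d3:-→d4:-→d5:-→d6:-→d7:-→d8:H0→d9:-→d10:-→d11:-→d12:-→d13:-→d14:-→d15:-→d16:H3→d17:-→d18:-  best=H3
  ? 74.40.63.2  path d0:-→d1:-→d2:-→d3:-→d4:-→d5:-→d6:-→d7:-→d8:H0→d9:-→d10:-→d11:-→d12:-→d13:-→d14:-→d15:-→d16:H3→d17:-→d18:-→d19:-→d20:-→d21:-→d22:-→d23:-→d24:H2  best=H2
  add 74.40.63.160/28 -> H1 at depth 28
  - 74.40.63.160/28 clear@28
  ? 74.40.0.0  path d0:-→d1:-→d2:-→d3:-→d4:-→d5:-→d6:-→d7:-→d8:H0→d9:-→d10:-→d11:-→d12:-→d13:-→d14:-→d15:-→d16:H3→d17:-→d18:-  best=H3
  - 74.0.0.0/8 clear@8
  ? 74.40.14.67  path d0:-→d1:-→d2:-→d3:-→d4:-→d5:-→d6:-→d7:-→d8:-→d9:-→d10:-→d11:-→d12:-→d13:-→d14:-→d15:-→d16:H3→d17:-→d18:-  best=H3
  add 74.40.48.0/20 -> H0 at depth 20
  add 74.40.0.0/18 -> H3 at depth 18
  - 74.40.48.0/20 clear@20
  ? 74.40.1.218  path d0:-→d1:-→d2:-→d3:-→d4:-→d5:-→d6:-→d7:-→d8:-→d9:-→d10:-→d11:-→d12:-→d13:-→d14:-→d15:-→d16:H3→d17:-→d18:H3  best=H3
  ? 74.40.0.8  path d0:-→d1:-→d2:-→d3:-→d4:-→d5:-→d6:-→d7:-→d8:-→d9:-→d10:-→d11:-→d12:-→d13:-→d14:-→d15:-→d16:H3→d17:-→d18:H3  best=H3
  - 74.40.0.0/18 clear@18
  - 74.40.63.0/24 clear@24
  - 74.40.0.0/16 clear@16
  ? 74.40.63.163  path d0:-→d1:-→d2:-→d3:-→d4:-→d5:-→d6:-→d7:-→d8:-→d9:-→d10:-→d11:-→d12:-→d13:-→d14:-→d15:-→d16:-→d17:-→d18:-→d19:-→d20:-→d21:-→d22:-→d23:-→d24:-→d25:H0→d26:-→d27:-→d28:-  best=H0
  add 74.40.63.0/24 -> H0 at depth 24
  add 228.221.12.0/24 -> H0 at depth 24
  add 74.40.63.0/24 -> H1 at depth 24
  add 0.0.0.0/0 -> H2 at depth 0
  add 0.0.0.0/0 -> H1 at depth 0
  ? 74.40.63.76  path d0:H1→d1:-→d2:-→d3:-→d4:-→d5:-→d6:-→d7:-→d8:-→d9:-→d10:-→d11:-→d12:-→d13:-→d14:-→d15:-→d16:-→d17:-→d18:-→d19:-→d20:-→d21:-→d22:-→d23:-→d24:H1  best=H1
  ? 74.40.63.1  path d0:H1→d1:-→d2:-→d3:-→d4:-→d5:-→d6:-→d7:-→d8:-→d9:-→d10:-→d11:-→d12:-→d13:-→d14:-→d15:-→d16:-→d17:-→d18:-→d19:-→d20:-→d21:-→d22:-→d23:-→d24:H1  best=H1
  - 74.40.63.0/24 clear@24
  ? 228.221.12.6  path d0:H1→d1:-→d2:-→d3:-→d4:-→d5:-→d6:-→d7:-→d8:-→d9:-→d10:-→d11:-→d12:-→d13:-→d14:-→d15:-→d16:-→d17:-→d18:-→d19:-→d20:-→d21:-→d22:-→d23:-→d24:H0  best=H0
  add 228.0.0.0/8 -> H2 at depth 8
  add 74.40.63.0/24 -> H3 at depth 24

== LOOKUPS ==
["H3","no-route","H2","H0","H3","H2","H3","H3","H3","H3","H0","H1","H1","H0"]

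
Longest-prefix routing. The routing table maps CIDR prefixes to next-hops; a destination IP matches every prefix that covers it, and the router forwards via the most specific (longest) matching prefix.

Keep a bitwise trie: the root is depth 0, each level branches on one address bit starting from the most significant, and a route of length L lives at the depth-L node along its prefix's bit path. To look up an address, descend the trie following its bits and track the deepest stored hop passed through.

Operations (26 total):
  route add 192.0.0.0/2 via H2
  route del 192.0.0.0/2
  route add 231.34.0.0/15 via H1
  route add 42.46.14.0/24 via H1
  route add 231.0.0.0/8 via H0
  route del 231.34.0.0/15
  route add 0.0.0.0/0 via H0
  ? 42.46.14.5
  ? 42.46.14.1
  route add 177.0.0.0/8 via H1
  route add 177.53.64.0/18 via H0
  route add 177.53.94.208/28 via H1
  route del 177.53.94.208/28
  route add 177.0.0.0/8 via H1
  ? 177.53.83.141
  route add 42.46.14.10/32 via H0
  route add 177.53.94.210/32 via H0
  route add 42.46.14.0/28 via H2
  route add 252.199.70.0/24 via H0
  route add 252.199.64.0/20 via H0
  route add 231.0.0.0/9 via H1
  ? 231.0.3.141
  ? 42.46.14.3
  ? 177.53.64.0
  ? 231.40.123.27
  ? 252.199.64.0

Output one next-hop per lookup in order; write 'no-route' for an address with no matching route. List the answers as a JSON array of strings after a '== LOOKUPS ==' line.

Apply in order:
  + 192.0.0.0/2 (H2) depth=2
  - 192.0.0.0/2 clear@2
  + 231.34.0.0/15 (H1) depth=15
  + 42.46.14.0/24 (H1) depth=24
  + 231.0.0.0/8 (H0) depth=8
  - 231.34.0.0/15 clear@15
  + 0.0.0.0/0 (H0) depth=0
  Q 42.46.14.5: descend 001010100010111000001110 ; hops seen [H0,H1] ; pick H1
  Q 42.46.14.1: descend 001010100010111000001110 ; hops seen [H0,H1] ; pick H1
  + 177.0.0.0/8 (H1) depth=8
  + 177.53.64.0/18 (H0) depth=18
  + 177.53.94.208/28 (H1) depth=28
  - 177.53.94.208/28 clear@28
  + 177.0.0.0/8 (H1) depth=8
  Q 177.53.83.141: descend 10110001001101010101 ; hops seen [H0,H1,H0] ; pick H0
  + 42.46.14.10/32 (H0) depth=32
  + 177.53.94.210/32 (H0) depth=32
  + 42.46.14.0/28 (H2) depth=28
  + 252.199.70.0/24 (H0) depth=24
  + 252.199.64.0/20 (H0) depth=20
  + 231.0.0.0/9 (H1) depth=9
  Q 231.0.3.141: descend 1110011100 ; hops seen [H0,H0,H1] ; pick H1
  Q 42.46.14.3: descend 0010101000101110000011100000 ; hops seen [H0,H1,H2] ; pick H2
  Q 177.53.64.0: descend 1011000100110101010 ; hops seen [H0,H1,H0] ; pick H0
  Q 231.40.123.27: descend 111001110010 ; hops seen [H0,H0,H1] ; pick H1
  Q 252.199.64.0: descend 111111001100011101000 ; hops seen [H0,H0] ; pick H0

== LOOKUPS ==
["H1","H1","H0","H1","H2","H0","H1","H0"]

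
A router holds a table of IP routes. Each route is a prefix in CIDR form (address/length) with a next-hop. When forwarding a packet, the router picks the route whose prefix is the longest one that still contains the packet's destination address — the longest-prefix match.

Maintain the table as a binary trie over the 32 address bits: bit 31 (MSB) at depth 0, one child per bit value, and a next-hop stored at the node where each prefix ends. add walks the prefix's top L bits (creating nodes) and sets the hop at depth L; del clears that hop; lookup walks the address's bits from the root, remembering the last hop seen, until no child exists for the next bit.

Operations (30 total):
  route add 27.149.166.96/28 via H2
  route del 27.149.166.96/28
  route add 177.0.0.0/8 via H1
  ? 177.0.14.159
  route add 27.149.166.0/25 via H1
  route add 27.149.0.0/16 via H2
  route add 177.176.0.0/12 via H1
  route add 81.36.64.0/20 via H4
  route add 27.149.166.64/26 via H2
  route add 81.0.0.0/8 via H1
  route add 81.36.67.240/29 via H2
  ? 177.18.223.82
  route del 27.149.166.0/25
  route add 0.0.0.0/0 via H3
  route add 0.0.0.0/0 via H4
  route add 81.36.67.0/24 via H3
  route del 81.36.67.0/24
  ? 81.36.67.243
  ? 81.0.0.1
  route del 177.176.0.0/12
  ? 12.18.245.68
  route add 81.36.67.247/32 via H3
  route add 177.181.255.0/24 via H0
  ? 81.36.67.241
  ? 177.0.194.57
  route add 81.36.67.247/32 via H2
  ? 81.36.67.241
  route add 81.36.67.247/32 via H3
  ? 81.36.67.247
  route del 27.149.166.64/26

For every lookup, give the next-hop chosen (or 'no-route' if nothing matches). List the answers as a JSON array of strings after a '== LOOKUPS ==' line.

Apply in order:
  add 27.149.166.96/28 -> H2 at depth 28
  - 27.149.166.96/28 clear@28
  add 177.0.0.0/8 -> H1 at depth 8
  Q 177.0.14.159: descend 10110001 ; hops seen [H1] ; pick H1
  add 27.149.166.0/25 -> H1 at depth 25
  add 27.149.0.0/16 -> H2 at depth 16
  add 177.176.0.0/12 -> H1 at depth 12
  add 81.36.64.0/20 -> H4 at depth 20
  add 27.149.166.64/26 -> H2 at depth 26
  add 81.0.0.0/8 -> H1 at depth 8
  add 81.36.67.240/29 -> H2 at depth 29
  Q 177.18.223.82: descend 10110001 ; hops seen [H1] ; pick H1
  - 27.149.166.0/25 clear@25
  add 0.0.0.0/0 -> H3 at depth 0
  add 0.0.0.0/0 -> H4 at depth 0
  add 81.36.67.0/24 -> H3 at depth 24
  - 81.36.67.0/24 clear@24
  Q 81.36.67.243: descend 01010001001001000100001111110 ; hops seen [H4,H1,H4,H2] ; pick H2
  Q 81.0.0.1: descend 0101000100 ; hops seen [H4,H1] ; pick H1
  - 177.176.0.0/12 clear@12
  Q 12.18.245.68: descend 000 ; hops seen [H4] ; pick H4
  add 81.36.67.247/32 -> H3 at depth 32
  add 177.181.255.0/24 -> H0 at depth 24
  Q 81.36.67.241: descend 01010001001001000100001111110 ; hops seen [H4,H1,H4,H2] ; pick H2
  Q 177.0.194.57: descend 10110001 ; hops seen [H4,H1] ; pick H1
  add 81.36.67.247/32 -> H2 at depth 32
  Q 81.36.67.241: descend 01010001001001000100001111110 ; hops seen [H4,H1,H4,H2] ; pick H2
  add 81.36.67.247/32 -> H3 at depth 32
  Q 81.36.67.247: descend 01010001001001000100001111110111 ; hops seen [H4,H1,H4,H2,H3] ; pick H3
  - 27.149.166.64/26 clear@26

== LOOKUPS ==
["H1","H1","H2","H1","H4","H2","H1","H2","H3"]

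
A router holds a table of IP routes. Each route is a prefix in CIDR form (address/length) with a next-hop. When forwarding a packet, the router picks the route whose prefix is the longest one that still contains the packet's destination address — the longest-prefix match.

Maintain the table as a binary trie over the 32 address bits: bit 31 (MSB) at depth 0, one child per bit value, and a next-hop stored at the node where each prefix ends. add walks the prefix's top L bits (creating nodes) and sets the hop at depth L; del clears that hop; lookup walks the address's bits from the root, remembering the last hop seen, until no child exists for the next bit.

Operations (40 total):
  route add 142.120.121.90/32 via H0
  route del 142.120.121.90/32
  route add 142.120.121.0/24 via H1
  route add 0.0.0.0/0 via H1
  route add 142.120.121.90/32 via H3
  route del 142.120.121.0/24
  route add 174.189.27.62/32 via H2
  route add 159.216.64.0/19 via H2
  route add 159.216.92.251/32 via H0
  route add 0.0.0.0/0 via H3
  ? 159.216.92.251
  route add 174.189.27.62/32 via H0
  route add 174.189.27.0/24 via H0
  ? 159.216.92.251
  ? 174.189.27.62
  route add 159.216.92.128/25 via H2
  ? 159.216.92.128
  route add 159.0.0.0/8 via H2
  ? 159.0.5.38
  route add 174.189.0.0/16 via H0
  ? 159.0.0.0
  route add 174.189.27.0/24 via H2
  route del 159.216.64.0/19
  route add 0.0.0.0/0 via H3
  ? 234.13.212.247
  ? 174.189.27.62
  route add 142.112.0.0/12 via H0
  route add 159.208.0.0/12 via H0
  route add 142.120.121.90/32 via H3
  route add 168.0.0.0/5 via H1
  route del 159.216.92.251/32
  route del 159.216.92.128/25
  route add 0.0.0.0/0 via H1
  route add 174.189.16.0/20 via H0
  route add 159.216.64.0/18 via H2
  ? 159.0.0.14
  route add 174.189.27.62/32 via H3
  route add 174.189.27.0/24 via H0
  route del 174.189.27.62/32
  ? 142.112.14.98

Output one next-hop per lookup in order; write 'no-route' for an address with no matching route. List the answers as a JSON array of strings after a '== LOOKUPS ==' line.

Apply in order:
  + 142.120.121.90/32 (H0) depth=32
  del 142.120.121.90/32 (clear depth 32)
  + 142.120.121.0/24 (H1) depth=24
  + 0.0.0.0/0 (H1) depth=0
  + 142.120.121.90/32 (H3) depth=32
  del 142.120.121.0/24 (clear depth 24)
  + 174.189.27.62/32 (H2) depth=32
  + 159.216.64.0/19 (H2) depth=19
  + 159.216.92.251/32 (H0) depth=32
  + 0.0.0.0/0 (H3) depth=0
  Q 159.216.92.251: descend 10011111110110000101110011111011 ; hops seen [H3,H2,H0] ; pick H0
  + 174.189.27.62/32 (H0) depth=32
  + 174.189.27.0/24 (H0) depth=24
  Q 159.216.92.251: descend 10011111110110000101110011111011 ; hops seen [H3,H2,H0] ; pick H0
  Q 174.189.27.62: descend 10101110101111010001101100111110 ; hops seen [H3,H0,H0] ; pick H0
  + 159.216.92.128/25 (H2) depth=25
  Q 159.216.92.128: descend 1001111111011000010111001 ; hops seen [H3,H2,H2] ; pick H2
  + 159.0.0.0/8 (H2) depth=8
  Q 159.0.5.38: descend 10011111 ; hops seen [H3,H2] ; pick H2
  + 174.189.0.0/16 (H0) depth=16
  Q 159.0.0.0: descend 10011111 ; hops seen [H3,H2] ; pick H2
  + 174.189.27.0/24 (H2) depth=24
  del 159.216.64.0/19 (clear depth 19)
  + 0.0.0.0/0 (H3) depth=0
  Q 234.13.212.247: descend 1 ; hops seen [H3] ; pick H3
  Q 174.189.27.62: descend 10101110101111010001101100111110 ; hops seen [H3,H0,H2,H0] ; pick H0
  + 142.112.0.0/12 (H0) depth=12
  + 159.208.0.0/12 (H0) depth=12
  + 142.120.121.90/32 (H3) depth=32
  + 168.0.0.0/5 (H1) depth=5
  del 159.216.92.251/32 (clear depth 32)
  del 159.216.92.128/25 (clear depth 25)
  + 0.0.0.0/0 (H1) depth=0
  + 174.189.16.0/20 (H0) depth=20
  + 159.216.64.0/18 (H2) depth=18
  Q 159.0.0.14: descend 10011111 ; hops seen [H1,H2] ; pick H2
  + 174.189.27.62/32 (H3) depth=32
  + 174.189.27.0/24 (H0) depth=24
  del 174.189.27.62/32 (clear depth 32)
  Q 142.112.14.98: descend 100011100111 ; hops seen [H1,H0] ; pick H0

== LOOKUPS ==
["H0","H0","H0","H2","H2","H2","H3","H0","H2","H0"]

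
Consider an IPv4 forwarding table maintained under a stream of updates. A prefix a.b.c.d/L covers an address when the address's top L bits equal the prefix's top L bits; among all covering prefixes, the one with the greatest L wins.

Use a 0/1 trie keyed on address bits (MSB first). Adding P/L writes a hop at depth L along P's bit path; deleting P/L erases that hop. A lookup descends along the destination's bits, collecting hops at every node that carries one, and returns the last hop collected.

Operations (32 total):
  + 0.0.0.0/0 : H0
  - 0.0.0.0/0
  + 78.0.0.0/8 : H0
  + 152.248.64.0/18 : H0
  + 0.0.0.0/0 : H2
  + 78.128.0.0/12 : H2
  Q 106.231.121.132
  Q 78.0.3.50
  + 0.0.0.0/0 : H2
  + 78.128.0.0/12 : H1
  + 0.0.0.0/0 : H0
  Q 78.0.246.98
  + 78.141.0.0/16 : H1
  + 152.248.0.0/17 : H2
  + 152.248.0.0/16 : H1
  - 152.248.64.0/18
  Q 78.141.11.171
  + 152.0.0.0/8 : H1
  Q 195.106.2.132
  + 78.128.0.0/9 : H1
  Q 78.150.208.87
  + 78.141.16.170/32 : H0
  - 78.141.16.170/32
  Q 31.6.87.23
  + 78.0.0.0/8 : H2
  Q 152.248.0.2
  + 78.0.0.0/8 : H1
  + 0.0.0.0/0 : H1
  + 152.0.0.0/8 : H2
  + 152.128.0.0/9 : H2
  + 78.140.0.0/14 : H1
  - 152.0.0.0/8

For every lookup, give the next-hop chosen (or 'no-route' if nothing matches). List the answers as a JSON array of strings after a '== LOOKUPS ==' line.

Process each operation:
  + 0.0.0.0/0 (H0) depth=0
  - 0.0.0.0/0 clear@0
  + 78.0.0.0/8 (H0) depth=8
  + 152.248.64.0/18 (H0) depth=18
  + 0.0.0.0/0 (H2) depth=0
  + 78.128.0.0/12 (H2) depth=12
  Q 106.231.121.132: descend 01 ; hops seen [H2] ; pick H2
  Q 78.0.3.50: descend 01001110 ; hops seen [H2,H0] ; pick H0
  + 0.0.0.0/0 (H2) depth=0
  + 78.128.0.0/12 (H1) depth=12
  + 0.0.0.0/0 (H0) depth=0
  Q 78.0.246.98: descend 01001110 ; hops seen [H0,H0] ; pick H0
  + 78.141.0.0/16 (H1) depth=16
  + 152.248.0.0/17 (H2) depth=17
  + 152.248.0.0/16 (H1) depth=16
  - 152.248.64.0/18 clear@18
  Q 78.141.11.171: descend 0100111010001101 ; hops seen [H0,H0,H1,H1] ; pick H1
  + 152.0.0.0/8 (H1) depth=8
  Q 195.106.2.132: descend 1 ; hops seen [H0] ; pick H0
  + 78.128.0.0/9 (H1) depth=9
  Q 78.150.208.87: descend 01001110100 ; hops seen [H0,H0,H1] ; pick H1
  + 78.141.16.170/32 (H0) depth=32
  - 78.141.16.170/32 clear@32
  Q 31.6.87.23: descend 0 ; hops seen [H0] ; pick H0
  + 78.0.0.0/8 (H2) depth=8
  Q 152.248.0.2: descend 10011000111110000 ; hops seen [H0,H1,H1,H2] ; pick H2
  + 78.0.0.0/8 (H1) depth=8
  + 0.0.0.0/0 (H1) depth=0
  + 152.0.0.0/8 (H2) depth=8
  + 152.128.0.0/9 (H2) depth=9
  + 78.140.0.0/14 (H1) depth=14
  - 152.0.0.0/8 clear@8

== LOOKUPS ==
["H2","H0","H0","H1","H0","H1","H0","H2"]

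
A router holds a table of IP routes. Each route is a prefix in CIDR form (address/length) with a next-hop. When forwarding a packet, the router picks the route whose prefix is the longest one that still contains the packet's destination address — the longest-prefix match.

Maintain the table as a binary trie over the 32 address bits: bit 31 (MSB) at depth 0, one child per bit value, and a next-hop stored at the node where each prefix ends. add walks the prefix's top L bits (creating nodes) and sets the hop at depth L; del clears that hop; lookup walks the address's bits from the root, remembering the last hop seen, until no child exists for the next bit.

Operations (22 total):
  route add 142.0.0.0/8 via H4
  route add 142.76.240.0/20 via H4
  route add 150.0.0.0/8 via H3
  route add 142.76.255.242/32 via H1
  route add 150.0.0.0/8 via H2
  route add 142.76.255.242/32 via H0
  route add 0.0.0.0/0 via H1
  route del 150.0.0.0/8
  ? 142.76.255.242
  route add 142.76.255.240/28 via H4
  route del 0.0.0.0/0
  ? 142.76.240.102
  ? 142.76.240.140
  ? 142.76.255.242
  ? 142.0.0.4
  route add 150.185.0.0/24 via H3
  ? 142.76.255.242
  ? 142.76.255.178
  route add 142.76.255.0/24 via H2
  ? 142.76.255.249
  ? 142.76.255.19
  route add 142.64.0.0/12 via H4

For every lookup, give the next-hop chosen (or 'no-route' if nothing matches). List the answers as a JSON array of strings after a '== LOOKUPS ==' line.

Process each operation:
  + 142.0.0.0/8 (H4) depth=8
  + 142.76.240.0/20 (H4) depth=20
  + 150.0.0.0/8 (H3) depth=8
  + 142.76.255.242/32 (H1) depth=32
  + 150.0.0.0/8 (H2) depth=8
  + 142.76.255.242/32 (H0) depth=32
  + 0.0.0.0/0 (H1) depth=0
  del 150.0.0.0/8 (clear depth 8)
  Q 142.76.255.242: descend 10001110010011001111111111110010 ; hops seen [H1,H4,H4,H0] ; pick H0
  + 142.76.255.240/28 (H4) depth=28
  del 0.0.0.0/0 (clear depth 0)
  Q 142.76.240.102: descend 10001110010011001111 ; hops seen [H4,H4] ; pick H4
  Q 142.76.240.140: descend 10001110010011001111 ; hops seen [H4,H4] ; pick H4
  Q 142.76.255.242: descend 10001110010011001111111111110010 ; hops seen [H4,H4,H4,H0] ; pick H0
  Q 142.0.0.4: descend 100011100 ; hops seen [H4] ; pick H4
  + 150.185.0.0/24 (H3) depth=24
  Q 142.76.255.242: descend 10001110010011001111111111110010 ; hops seen [H4,H4,H4,H0] ; pick H0
  Q 142.76.255.178: descend 1000111001001100111111111 ; hops seen [H4,H4] ; pick H4
  + 142.76.255.0/24 (H2) depth=24
  Q 142.76.255.249: descend 1000111001001100111111111111 ; hops seen [H4,H4,H2,H4] ; pick H4
  Q 142.76.255.19: descend 100011100100110011111111 ; hops seen [H4,H4,H2] ; pick H2
  + 142.64.0.0/12 (H4) depth=12

== LOOKUPS ==
["H0","H4","H4","H0","H4","H0","H4","H4","H2"]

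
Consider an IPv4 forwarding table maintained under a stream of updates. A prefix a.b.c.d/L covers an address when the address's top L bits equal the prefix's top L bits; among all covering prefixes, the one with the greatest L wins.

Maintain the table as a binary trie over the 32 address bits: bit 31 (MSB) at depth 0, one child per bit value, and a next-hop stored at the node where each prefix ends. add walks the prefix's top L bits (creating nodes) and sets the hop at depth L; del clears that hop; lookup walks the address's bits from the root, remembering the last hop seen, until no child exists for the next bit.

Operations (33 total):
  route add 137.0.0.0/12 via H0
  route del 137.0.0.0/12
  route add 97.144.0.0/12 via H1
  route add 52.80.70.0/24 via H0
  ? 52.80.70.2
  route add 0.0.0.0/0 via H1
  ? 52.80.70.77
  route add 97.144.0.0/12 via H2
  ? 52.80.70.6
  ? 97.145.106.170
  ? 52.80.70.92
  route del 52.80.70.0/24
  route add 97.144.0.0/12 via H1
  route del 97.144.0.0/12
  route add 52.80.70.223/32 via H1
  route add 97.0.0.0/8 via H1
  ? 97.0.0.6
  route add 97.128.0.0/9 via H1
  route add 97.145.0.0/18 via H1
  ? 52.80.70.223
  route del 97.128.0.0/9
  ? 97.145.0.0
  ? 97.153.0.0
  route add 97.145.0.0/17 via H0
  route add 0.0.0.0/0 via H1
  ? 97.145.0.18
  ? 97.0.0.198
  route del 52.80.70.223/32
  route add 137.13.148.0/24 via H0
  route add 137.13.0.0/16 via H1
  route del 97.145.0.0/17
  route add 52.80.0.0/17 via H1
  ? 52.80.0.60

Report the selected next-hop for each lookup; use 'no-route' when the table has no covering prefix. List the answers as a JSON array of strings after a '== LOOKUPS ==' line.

Trace:
  + 137.0.0.0/12 (H0) depth=12
  del 137.0.0.0/12 (clear depth 12)
  + 97.144.0.0/12 (H1) depth=12
  + 52.80.70.0/24 (H0) depth=24
  lookup 52.80.70.2: bits 001101000101000001000110 walk d0:-→d1:-→d2:-→d3:-→d4:-→d5:-→d6:-→d7:-→d8:-→d9:-→d10:-→d11:-→d12:-→d13:-→d14:-→d15:-→d16:-→d17:-→d18:-→d19:-→d20:-→d21:-→d22:-→d23:-→d24:H0 -> H0
  + 0.0.0.0/0 (H1) depth=0
  lookup 52.80.70.77: bits 001101000101000001000110 walk d0:H1→d1:-→d2:-→d3:-→d4:-→d5:-→d6:-→d7:-→d8:-→d9:-→d10:-→d11:-→d12:-→d13:-→d14:-→d15:-→d16:-→d17:-→d18:-→d19:-→d20:-→d21:-→d22:-→d23:-→d24:H0 -> H0
  + 97.144.0.0/12 (H2) depth=12
  lookup 52.80.70.6: bits 001101000101000001000110 walk d0:H1→d1:-→d2:-→d3:-→d4:-→d5:-→d6:-→d7:-→d8:-→d9:-→d10:-→d11:-→d12:-→d13:-→d14:-→d15:-→d16:-→d17:-→d18:-→d19:-→d20:-→d21:-→d22:-→d23:-→d24:H0 -> H0
  lookup 97.145.106.170: bits 011000011001 walk d0:H1→d1:-→d2:-→d3:-→d4:-→d5:-→d6:-→d7:-→d8:-→d9:-→d10:-→d11:-→d12:H2 -> H2
  lookup 52.80.70.92: bits 001101000101000001000110 walk d0:H1→d1:-→d2:-→d3:-→d4:-→d5:-→d6:-→d7:-→d8:-→d9:-→d10:-→d11:-→d12:-→d13:-→d14:-→d15:-→d16:-→d17:-→d18:-→d19:-→d20:-→d21:-→d22:-→d23:-→d24:H0 -> H0
  del 52.80.70.0/24 (clear depth 24)
  + 97.144.0.0/12 (H1) depth=12
  del 97.144.0.0/12 (clear depth 12)
  + 52.80.70.223/32 (H1) depth=32
  + 97.0.0.0/8 (H1) depth=8
  lookup 97.0.0.6: bits 01100001 walk d0:H1→d1:-→d2:-→d3:-→d4:-→d5:-→d6:-→d7:-→d8:H1 -> H1
  + 97.128.0.0/9 (H1) depth=9
  + 97.145.0.0/18 (H1) depth=18
  lookup 52.80.70.223: bits 00110100010100000100011011011111 walk d0:H1→d1:-→d2:-→d3:-→d4:-→d5:-→d6:-→d7:-→d8:-→d9:-→d10:-→d11:-→d12:-→d13:-→d14:-→d15:-→d16:-→d17:-→d18:-→d19:-→d20:-→d21:-→d22:-→d23:-→d24:-→d25:-→d26:-→d27:-→d28:-→d29:-→d30:-→d31:-→d32:H1 -> H1
  del 97.128.0.0/9 (clear depth 9)
  lookup 97.145.0.0: bits 011000011001000100 walk d0:H1→d1:-→d2:-→d3:-→d4:-→d5:-→d6:-→d7:-→d8:H1→d9:-→d10:-→d11:-→d12:-→d13:-→d14:-→d15:-→d16:-→d17:-→d18:H1 -> H1
  lookup 97.153.0.0: bits 011000011001 walk d0:H1→d1:-→d2:-→d3:-→d4:-→d5:-→d6:-→d7:-→d8:H1→d9:-→d10:-→d11:-→d12:- -> H1
  + 97.145.0.0/17 (H0) depth=17
  + 0.0.0.0/0 (H1) depth=0
  lookup 97.145.0.18: bits 011000011001000100 walk d0:H1→d1:-→d2:-→d3:-→d4:-→d5:-→d6:-→d7:-→d8:H1→d9:-→d10:-→d11:-→d12:-→d13:-→d14:-→d15:-→d16:-→d17:H0→d18:H1 -> H1
  lookup 97.0.0.198: bits 01100001 walk d0:H1→d1:-→d2:-→d3:-→d4:-→d5:-→d6:-→d7:-→d8:H1 -> H1
  del 52.80.70.223/32 (clear depth 32)
  + 137.13.148.0/24 (H0) depth=24
  + 137.13.0.0/16 (H1) depth=16
  del 97.145.0.0/17 (clear depth 17)
  + 52.80.0.0/17 (H1) depth=17
  lookup 52.80.0.60: bits 00110100010100000 walk d0:H1→d1:-→d2:-→d3:-→d4:-→d5:-→d6:-→d7:-→d8:-→d9:-→d10:-→d11:-→d12:-→d13:-→d14:-→d15:-→d16:-→d17:H1 -> H1

== LOOKUPS ==
["H0","H0","H0","H2","H0","H1","H1","H1","H1","H1","H1","H1"]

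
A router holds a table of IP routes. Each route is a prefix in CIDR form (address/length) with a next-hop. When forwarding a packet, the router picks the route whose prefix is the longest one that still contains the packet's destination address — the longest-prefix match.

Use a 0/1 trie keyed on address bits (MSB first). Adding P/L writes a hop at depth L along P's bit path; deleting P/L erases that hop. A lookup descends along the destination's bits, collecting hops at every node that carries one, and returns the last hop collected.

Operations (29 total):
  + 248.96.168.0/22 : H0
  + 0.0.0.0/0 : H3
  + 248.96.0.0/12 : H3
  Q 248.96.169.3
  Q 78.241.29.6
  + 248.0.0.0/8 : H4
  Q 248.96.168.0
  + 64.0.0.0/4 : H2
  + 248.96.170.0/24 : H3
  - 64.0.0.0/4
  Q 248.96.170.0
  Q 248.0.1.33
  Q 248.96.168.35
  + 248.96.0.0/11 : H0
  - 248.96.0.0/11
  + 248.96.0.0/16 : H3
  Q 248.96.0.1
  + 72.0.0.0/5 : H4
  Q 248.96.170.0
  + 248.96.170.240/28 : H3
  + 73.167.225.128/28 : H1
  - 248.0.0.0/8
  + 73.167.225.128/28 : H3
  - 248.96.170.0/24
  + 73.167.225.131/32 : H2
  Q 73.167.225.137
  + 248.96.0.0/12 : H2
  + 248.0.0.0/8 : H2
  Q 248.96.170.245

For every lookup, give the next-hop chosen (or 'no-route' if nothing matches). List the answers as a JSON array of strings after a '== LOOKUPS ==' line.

Trace:
  add 248.96.168.0/22 -> H0 at depth 22
  add 0.0.0.0/0 -> H3 at depth 0
  add 248.96.0.0/12 -> H3 at depth 12
  Q 248.96.169.3: descend 1111100001100000101010 ; hops seen [H3,H3,H0] ; pick H0
  Q 78.241.29.6: descend ε ; hops seen [H3] ; pick H3
  add 248.0.0.0/8 -> H4 at depth 8
  Q 248.96.168.0: descend 1111100001100000101010 ; hops seen [H3,H4,H3,H0] ; pick H0
  add 64.0.0.0/4 -> H2 at depth 4
  add 248.96.170.0/24 -> H3 at depth 24
  - 64.0.0.0/4 clear@4
  Q 248.96.170.0: descend 111110000110000010101010 ; hops seen [H3,H4,H3,H0,H3] ; pick H3
  Q 248.0.1.33: descend 111110000 ; hops seen [H3,H4] ; pick H4
  Q 248.96.168.35: descend 1111100001100000101010 ; hops seen [H3,H4,H3,H0] ; pick H0
  add 248.96.0.0/11 -> H0 at depth 11
  - 248.96.0.0/11 clear@11
  add 248.96.0.0/16 -> H3 at depth 16
  Q 248.96.0.1: descend 1111100001100000 ; hops seen [H3,H4,H3,H3] ; pick H3
  add 72.0.0.0/5 -> H4 at depth 5
  Q 248.96.170.0: descend 111110000110000010101010 ; hops seen [H3,H4,H3,H3,H0,H3] ; pick H3
  add 248.96.170.240/28 -> H3 at depth 28
  add 73.167.225.128/28 -> H1 at depth 28
  - 248.0.0.0/8 clear@8
  add 73.167.225.128/28 -> H3 at depth 28
  - 248.96.170.0/24 clear@24
  add 73.167.225.131/32 -> H2 at depth 32
  Q 73.167.225.137: descend 0100100110100111111000011000 ; hops seen [H3,H4,H3] ; pick H3
  add 248.96.0.0/12 -> H2 at depth 12
  add 248.0.0.0/8 -> H2 at depth 8
  Q 248.96.170.245: descend 1111100001100000101010101111 ; hops seen [H3,H2,H2,H3,H0,H3] ; pick H3

== LOOKUPS ==
["H0","H3","H0","H3","H4","H0","H3","H3","H3","H3"]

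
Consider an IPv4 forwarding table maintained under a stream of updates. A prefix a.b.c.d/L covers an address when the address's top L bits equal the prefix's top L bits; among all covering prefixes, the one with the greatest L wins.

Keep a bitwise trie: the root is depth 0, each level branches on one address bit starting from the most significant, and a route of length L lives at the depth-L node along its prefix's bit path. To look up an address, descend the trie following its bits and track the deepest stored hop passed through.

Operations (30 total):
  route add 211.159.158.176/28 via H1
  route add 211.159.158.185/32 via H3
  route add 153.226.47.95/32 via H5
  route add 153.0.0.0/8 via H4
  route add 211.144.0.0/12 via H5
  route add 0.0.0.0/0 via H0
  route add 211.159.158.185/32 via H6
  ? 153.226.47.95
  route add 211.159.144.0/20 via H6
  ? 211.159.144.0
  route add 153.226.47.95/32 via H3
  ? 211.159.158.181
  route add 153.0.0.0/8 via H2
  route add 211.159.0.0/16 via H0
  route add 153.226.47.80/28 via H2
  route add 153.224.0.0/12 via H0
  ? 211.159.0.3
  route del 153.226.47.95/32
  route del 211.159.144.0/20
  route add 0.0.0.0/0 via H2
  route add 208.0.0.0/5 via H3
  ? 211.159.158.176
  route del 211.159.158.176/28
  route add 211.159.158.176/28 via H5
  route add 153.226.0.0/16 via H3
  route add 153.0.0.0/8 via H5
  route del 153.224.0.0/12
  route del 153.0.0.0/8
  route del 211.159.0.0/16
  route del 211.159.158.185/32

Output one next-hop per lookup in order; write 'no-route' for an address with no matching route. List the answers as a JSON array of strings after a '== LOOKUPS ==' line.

Trace:
  add 211.159.158.176/28 -> H1 at depth 28
  add 211.159.158.185/32 -> H3 at depth 32
  add 153.226.47.95/32 -> H5 at depth 32
  add 153.0.0.0/8 -> H4 at depth 8
  add 211.144.0.0/12 -> H5 at depth 12
  add 0.0.0.0/0 -> H0 at depth 0
  add 211.159.158.185/32 -> H6 at depth 32
  Q 153.226.47.95: descend 10011001111000100010111101011111 ; hops seen [H0,H4,H5] ; pick H5
  add 211.159.144.0/20 -> H6 at depth 20
  Q 211.159.144.0: descend 11010011100111111001 ; hops seen [H0,H5,H6] ; pick H6
  add 153.226.47.95/32 -> H3 at depth 32
  Q 211.159.158.181: descend 1101001110011111100111101011 ; hops seen [H0,H5,H6,H1] ; pick H1
  add 153.0.0.0/8 -> H2 at depth 8
  add 211.159.0.0/16 -> H0 at depth 16
  add 153.226.47.80/28 -> H2 at depth 28
  add 153.224.0.0/12 -> H0 at depth 12
  Q 211.159.0.3: descend 1101001110011111 ; hops seen [H0,H5,H0] ; pick H0
  del 153.226.47.95/32 (clear depth 32)
  del 211.159.144.0/20 (clear depth 20)
  add 0.0.0.0/0 -> H2 at depth 0
  add 208.0.0.0/5 -> H3 at depth 5
  Q 211.159.158.176: descend 1101001110011111100111101011 ; hops seen [H2,H3,H5,H0,H1] ; pick H1
  del 211.159.158.176/28 (clear depth 28)
  add 211.159.158.176/28 -> H5 at depth 28
  add 153.226.0.0/16 -> H3 at depth 16
  add 153.0.0.0/8 -> H5 at depth 8
  del 153.224.0.0/12 (clear depth 12)
  del 153.0.0.0/8 (clear depth 8)
  del 211.159.0.0/16 (clear depth 16)
  del 211.159.158.185/32 (clear depth 32)

== LOOKUPS ==
["H5","H6","H1","H0","H1"]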